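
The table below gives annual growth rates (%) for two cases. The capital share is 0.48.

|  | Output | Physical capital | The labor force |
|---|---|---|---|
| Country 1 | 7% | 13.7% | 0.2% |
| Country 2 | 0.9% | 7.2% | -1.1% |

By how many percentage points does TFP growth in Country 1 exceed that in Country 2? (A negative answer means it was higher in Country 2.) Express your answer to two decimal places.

Labor's share = 1 − 0.48 = 0.52.
Country 1: TFP = 7 − 6.576 − 0.104 = 0.32%.
Country 2: TFP = 0.9 − 3.456 + 0.572 = -1.984%.
Difference = 0.32 − (-1.984) = 2.304 pp.

2.30 percentage points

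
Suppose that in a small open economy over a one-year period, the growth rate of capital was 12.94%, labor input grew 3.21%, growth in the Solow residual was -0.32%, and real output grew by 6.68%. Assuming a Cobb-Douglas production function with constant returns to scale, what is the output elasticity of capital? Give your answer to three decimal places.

0.390

gY = gA + α·gK + (1−α)·gL, so gY − gA − gL = α(gK − gL).
6.68 + 0.32 − 3.21 = α × (12.94 − 3.21).
3.79 = 9.73 α, so α = 0.38952.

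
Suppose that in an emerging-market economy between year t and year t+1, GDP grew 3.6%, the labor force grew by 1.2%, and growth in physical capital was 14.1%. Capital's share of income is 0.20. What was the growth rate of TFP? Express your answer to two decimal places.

-0.18%

Labor's share = 1 − 0.2 = 0.8.
Physical capital: 0.2 × 14.1 = 2.82 pp.
The labor force: 0.8 × 1.2 = 0.96 pp.
TFP growth = 3.6 − 3.78 = -0.18%.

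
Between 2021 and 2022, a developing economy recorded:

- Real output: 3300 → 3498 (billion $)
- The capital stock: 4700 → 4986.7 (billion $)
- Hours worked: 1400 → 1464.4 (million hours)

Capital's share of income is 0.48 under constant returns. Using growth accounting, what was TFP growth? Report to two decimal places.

Real output growth = (3498 − 3300) / 3300 = 6%.
The capital stock growth = (4986.7 − 4700) / 4700 = 6.1%.
Hours worked growth = (1464.4 − 1400) / 1400 = 4.6%.
Labor's share = 1 − 0.48 = 0.52.
The capital stock: 0.48 × 6.1 = 2.928 pp.
Hours worked: 0.52 × 4.6 = 2.392 pp.
TFP growth = 6 − 5.32 = 0.68%.

0.68%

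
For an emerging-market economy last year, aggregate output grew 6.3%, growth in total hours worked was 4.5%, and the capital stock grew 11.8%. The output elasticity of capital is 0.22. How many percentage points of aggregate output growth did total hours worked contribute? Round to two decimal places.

3.51

Labor's share = 1 − 0.22 = 0.78.
Contribution = share × growth = 0.78 × 4.5 = 3.51 pp.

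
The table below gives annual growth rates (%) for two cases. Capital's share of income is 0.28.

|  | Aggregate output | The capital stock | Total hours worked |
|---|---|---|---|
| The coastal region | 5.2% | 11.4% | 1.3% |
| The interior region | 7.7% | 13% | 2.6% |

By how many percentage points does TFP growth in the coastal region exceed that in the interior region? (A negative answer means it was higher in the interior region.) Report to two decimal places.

-1.12 percentage points

Labor's share = 1 − 0.28 = 0.72.
The coastal region: TFP = 5.2 − 3.192 − 0.936 = 1.072%.
The interior region: TFP = 7.7 − 3.64 − 1.872 = 2.188%.
Difference = 1.072 − (2.188) = -1.116 pp.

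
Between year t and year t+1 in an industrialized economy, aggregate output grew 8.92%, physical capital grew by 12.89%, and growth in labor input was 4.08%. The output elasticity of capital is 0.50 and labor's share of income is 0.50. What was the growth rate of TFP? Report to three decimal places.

0.435%

Labor's share = 1 − 0.5 = 0.5.
Physical capital: 0.5 × 12.89 = 6.445 pp.
Labor input: 0.5 × 4.08 = 2.04 pp.
TFP growth = 8.92 − 8.485 = 0.435%.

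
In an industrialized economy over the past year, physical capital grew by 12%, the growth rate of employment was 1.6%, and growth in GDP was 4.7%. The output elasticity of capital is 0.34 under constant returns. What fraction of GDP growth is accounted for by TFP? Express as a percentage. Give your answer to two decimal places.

Labor's share = 1 − 0.34 = 0.66.
Physical capital: 0.34 × 12 = 4.08 pp.
Employment: 0.66 × 1.6 = 1.056 pp.
TFP growth = 4.7 − 5.136 = -0.436%.
TFP share of growth = -0.436 / 4.7 × 100 = -9.2766%.

TFP accounted for -9.28% of growth.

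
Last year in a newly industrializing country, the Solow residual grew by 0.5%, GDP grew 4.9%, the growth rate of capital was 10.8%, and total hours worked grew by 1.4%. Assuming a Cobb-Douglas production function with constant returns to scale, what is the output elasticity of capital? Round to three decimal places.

gY = gA + α·gK + (1−α)·gL, so gY − gA − gL = α(gK − gL).
4.9 − 0.5 − 1.4 = α × (10.8 − 1.4).
3 = 9.4 α, so α = 0.31915.

α = 0.319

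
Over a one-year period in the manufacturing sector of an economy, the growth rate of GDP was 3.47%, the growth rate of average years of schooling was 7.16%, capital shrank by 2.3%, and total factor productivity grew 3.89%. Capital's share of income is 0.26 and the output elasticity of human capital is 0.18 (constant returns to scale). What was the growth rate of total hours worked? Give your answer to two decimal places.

-1.98%

Labor's share = 1 − 0.26 − 0.18 = 0.56.
gY = gA + 0.26×(-2.3) + 0.18×7.16 + 0.56×g.
0.56×g = 3.47 − 3.89 − 0.6908 = -1.1108.
g = -1.1108 / 0.56 = -1.9836%.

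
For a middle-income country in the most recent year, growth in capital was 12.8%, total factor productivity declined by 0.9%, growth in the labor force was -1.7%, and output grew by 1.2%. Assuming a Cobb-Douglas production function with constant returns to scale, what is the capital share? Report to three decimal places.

gY = gA + α·gK + (1−α)·gL, so gY − gA − gL = α(gK − gL).
1.2 + 0.9 + 1.7 = α × (12.8 − (-1.7)).
3.8 = 14.5 α, so α = 0.26207.

0.262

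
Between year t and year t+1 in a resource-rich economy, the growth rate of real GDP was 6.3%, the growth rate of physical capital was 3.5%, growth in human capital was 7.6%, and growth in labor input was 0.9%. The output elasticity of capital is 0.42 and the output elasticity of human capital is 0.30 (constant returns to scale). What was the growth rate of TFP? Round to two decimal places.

Labor's share = 1 − 0.42 − 0.3 = 0.28.
Physical capital: 0.42 × 3.5 = 1.47 pp.
Human capital: 0.3 × 7.6 = 2.28 pp.
Labor input: 0.28 × 0.9 = 0.252 pp.
TFP growth = 6.3 − 4.002 = 2.298%.

TFP grew 2.30%.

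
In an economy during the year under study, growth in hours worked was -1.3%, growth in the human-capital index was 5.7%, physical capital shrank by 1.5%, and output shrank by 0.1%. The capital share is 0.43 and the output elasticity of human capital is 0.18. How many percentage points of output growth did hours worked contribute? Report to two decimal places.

-0.51 pp

Labor's share = 1 − 0.43 − 0.18 = 0.39.
Contribution = share × growth = 0.39 × (-1.3) = -0.507 pp.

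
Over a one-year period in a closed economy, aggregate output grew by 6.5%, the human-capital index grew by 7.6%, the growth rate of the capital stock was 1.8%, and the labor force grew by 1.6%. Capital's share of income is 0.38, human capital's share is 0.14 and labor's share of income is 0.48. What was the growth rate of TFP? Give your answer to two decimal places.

3.98%

Labor's share = 1 − 0.38 − 0.14 = 0.48.
The capital stock: 0.38 × 1.8 = 0.684 pp.
The human-capital index: 0.14 × 7.6 = 1.064 pp.
The labor force: 0.48 × 1.6 = 0.768 pp.
TFP growth = 6.5 − 2.516 = 3.984%.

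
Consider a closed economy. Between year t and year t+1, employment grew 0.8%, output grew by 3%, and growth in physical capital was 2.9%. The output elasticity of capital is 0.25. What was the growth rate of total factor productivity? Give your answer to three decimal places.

Total factor productivity growth was 1.675%.

Labor's share = 1 − 0.25 = 0.75.
Physical capital: 0.25 × 2.9 = 0.725 pp.
Employment: 0.75 × 0.8 = 0.6 pp.
TFP growth = 3 − 1.325 = 1.675%.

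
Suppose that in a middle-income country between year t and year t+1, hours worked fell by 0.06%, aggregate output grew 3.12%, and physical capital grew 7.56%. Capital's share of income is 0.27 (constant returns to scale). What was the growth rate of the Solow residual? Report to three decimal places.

1.123%

Labor's share = 1 − 0.27 = 0.73.
Physical capital: 0.27 × 7.56 = 2.0412 pp.
Hours worked: 0.73 × (-0.06) = -0.0438 pp.
TFP growth = 3.12 − 1.9974 = 1.1226%.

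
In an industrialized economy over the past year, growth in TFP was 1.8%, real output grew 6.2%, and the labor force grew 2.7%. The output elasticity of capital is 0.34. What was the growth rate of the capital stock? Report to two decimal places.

7.70%

Labor's share = 1 − 0.34 = 0.66.
gY = gA + 0.66×2.7 + 0.34×g.
0.34×g = 6.2 − 1.8 − 1.782 = 2.618.
g = 2.618 / 0.34 = 7.7%.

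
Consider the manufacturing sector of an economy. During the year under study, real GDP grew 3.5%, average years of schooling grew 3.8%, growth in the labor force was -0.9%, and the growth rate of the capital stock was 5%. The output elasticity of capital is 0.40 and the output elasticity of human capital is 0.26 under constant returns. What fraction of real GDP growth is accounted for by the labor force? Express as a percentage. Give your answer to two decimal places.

-8.74%

Labor's share = 1 − 0.4 − 0.26 = 0.34.
The labor force contributed 0.34 × (-0.9) = -0.306 pp.
Share of growth = -0.306 / 3.5 × 100 = -8.7429%.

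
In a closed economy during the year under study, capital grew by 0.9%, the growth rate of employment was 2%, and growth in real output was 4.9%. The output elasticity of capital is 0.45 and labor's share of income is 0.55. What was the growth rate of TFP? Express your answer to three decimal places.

3.395%

Labor's share = 1 − 0.45 = 0.55.
Capital: 0.45 × 0.9 = 0.405 pp.
Employment: 0.55 × 2 = 1.1 pp.
TFP growth = 4.9 − 1.505 = 3.395%.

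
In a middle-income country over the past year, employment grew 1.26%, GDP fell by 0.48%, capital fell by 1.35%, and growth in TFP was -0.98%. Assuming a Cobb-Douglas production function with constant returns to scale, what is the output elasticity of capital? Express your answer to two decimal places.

0.29

gY = gA + α·gK + (1−α)·gL, so gY − gA − gL = α(gK − gL).
-0.48 + 0.98 − 1.26 = α × (-1.35 − 1.26).
-0.76 = -2.61 α, so α = 0.2912.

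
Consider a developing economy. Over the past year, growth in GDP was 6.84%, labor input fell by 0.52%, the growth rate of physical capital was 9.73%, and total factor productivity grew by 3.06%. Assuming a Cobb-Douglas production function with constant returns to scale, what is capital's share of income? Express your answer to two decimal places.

α = 0.42

gY = gA + α·gK + (1−α)·gL, so gY − gA − gL = α(gK − gL).
6.84 − 3.06 + 0.52 = α × (9.73 − (-0.52)).
4.3 = 10.25 α, so α = 0.4195.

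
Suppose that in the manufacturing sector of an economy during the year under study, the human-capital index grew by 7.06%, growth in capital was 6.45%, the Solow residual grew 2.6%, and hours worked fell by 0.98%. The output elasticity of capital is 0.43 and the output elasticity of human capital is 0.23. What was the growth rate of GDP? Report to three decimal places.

6.664%

Labor's share = 1 − 0.43 − 0.23 = 0.34.
Capital: 0.43 × 6.45 = 2.7735 pp.
The human-capital index: 0.23 × 7.06 = 1.6238 pp.
Hours worked: 0.34 × (-0.98) = -0.3332 pp.
Output growth = 2.6 + 4.0641 = 6.6641%.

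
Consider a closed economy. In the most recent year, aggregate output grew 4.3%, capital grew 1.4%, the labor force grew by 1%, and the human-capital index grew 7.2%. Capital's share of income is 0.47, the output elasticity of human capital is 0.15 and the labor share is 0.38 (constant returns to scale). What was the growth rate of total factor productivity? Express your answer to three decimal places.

Total factor productivity growth was 2.182%.

Labor's share = 1 − 0.47 − 0.15 = 0.38.
Capital: 0.47 × 1.4 = 0.658 pp.
The human-capital index: 0.15 × 7.2 = 1.08 pp.
The labor force: 0.38 × 1 = 0.38 pp.
TFP growth = 4.3 − 2.118 = 2.182%.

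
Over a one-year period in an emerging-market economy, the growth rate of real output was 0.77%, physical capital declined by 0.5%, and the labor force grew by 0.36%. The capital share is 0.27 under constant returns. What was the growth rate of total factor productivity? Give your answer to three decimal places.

Labor's share = 1 − 0.27 = 0.73.
Physical capital: 0.27 × (-0.5) = -0.135 pp.
The labor force: 0.73 × 0.36 = 0.2628 pp.
TFP growth = 0.77 − 0.1278 = 0.6422%.

Total factor productivity grew 0.642%.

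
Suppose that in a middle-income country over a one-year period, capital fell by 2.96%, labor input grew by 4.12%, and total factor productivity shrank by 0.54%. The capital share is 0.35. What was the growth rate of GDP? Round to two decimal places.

1.10%

Labor's share = 1 − 0.35 = 0.65.
Capital: 0.35 × (-2.96) = -1.036 pp.
Labor input: 0.65 × 4.12 = 2.678 pp.
Output growth = -0.54 + 1.642 = 1.102%.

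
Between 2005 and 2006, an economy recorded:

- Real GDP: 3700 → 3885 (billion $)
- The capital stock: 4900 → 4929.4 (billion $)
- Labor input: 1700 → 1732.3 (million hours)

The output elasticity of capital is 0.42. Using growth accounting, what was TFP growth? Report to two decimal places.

Real GDP growth = (3885 − 3700) / 3700 = 5%.
The capital stock growth = (4929.4 − 4900) / 4900 = 0.6%.
Labor input growth = (1732.3 − 1700) / 1700 = 1.9%.
Labor's share = 1 − 0.42 = 0.58.
The capital stock: 0.42 × 0.6 = 0.252 pp.
Labor input: 0.58 × 1.9 = 1.102 pp.
TFP growth = 5 − 1.354 = 3.646%.

3.65%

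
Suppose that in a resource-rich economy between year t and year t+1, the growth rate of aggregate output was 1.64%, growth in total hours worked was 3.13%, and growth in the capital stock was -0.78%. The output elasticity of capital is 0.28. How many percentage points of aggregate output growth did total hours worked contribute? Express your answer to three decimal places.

Labor's share = 1 − 0.28 = 0.72.
Contribution = share × growth = 0.72 × 3.13 = 2.2536 pp.

2.254 pp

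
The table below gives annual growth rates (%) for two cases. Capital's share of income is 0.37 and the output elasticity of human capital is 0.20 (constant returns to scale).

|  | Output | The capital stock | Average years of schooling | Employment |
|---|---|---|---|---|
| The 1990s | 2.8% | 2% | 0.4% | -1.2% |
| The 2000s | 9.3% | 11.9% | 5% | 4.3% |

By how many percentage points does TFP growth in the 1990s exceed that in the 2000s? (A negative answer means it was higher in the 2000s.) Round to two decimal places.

0.45 percentage points

Labor's share = 1 − 0.37 − 0.2 = 0.43.
The 1990s: TFP = 2.8 − 0.74 − 0.08 + 0.516 = 2.496%.
The 2000s: TFP = 9.3 − 4.403 − 1 − 1.849 = 2.048%.
Difference = 2.496 − (2.048) = 0.448 pp.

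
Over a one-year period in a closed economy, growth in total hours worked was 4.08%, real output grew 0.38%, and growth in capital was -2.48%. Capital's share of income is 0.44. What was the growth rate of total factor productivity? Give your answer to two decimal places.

Labor's share = 1 − 0.44 = 0.56.
Capital: 0.44 × (-2.48) = -1.0912 pp.
Total hours worked: 0.56 × 4.08 = 2.2848 pp.
TFP growth = 0.38 − 1.1936 = -0.8136%.

-0.81%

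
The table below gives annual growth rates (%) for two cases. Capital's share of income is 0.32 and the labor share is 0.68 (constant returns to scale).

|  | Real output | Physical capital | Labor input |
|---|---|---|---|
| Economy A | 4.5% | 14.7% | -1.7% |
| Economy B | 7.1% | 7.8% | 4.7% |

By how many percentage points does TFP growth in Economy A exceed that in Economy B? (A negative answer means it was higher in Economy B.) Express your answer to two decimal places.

Labor's share = 1 − 0.32 = 0.68.
Economy A: TFP = 4.5 − 4.704 + 1.156 = 0.952%.
Economy B: TFP = 7.1 − 2.496 − 3.196 = 1.408%.
Difference = 0.952 − (1.408) = -0.456 pp.

-0.46 percentage points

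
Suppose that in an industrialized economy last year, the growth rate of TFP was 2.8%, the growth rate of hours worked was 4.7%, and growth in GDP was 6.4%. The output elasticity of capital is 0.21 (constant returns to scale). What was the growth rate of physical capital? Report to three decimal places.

-0.538%

Labor's share = 1 − 0.21 = 0.79.
gY = gA + 0.79×4.7 + 0.21×g.
0.21×g = 6.4 − 2.8 − 3.713 = -0.113.
g = -0.113 / 0.21 = -0.5381%.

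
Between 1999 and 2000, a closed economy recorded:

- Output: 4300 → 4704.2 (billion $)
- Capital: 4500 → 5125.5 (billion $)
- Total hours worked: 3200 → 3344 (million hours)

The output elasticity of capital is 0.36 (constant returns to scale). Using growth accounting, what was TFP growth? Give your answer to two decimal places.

Output growth = (4704.2 − 4300) / 4300 = 9.4%.
Capital growth = (5125.5 − 4500) / 4500 = 13.9%.
Total hours worked growth = (3344 − 3200) / 3200 = 4.5%.
Labor's share = 1 − 0.36 = 0.64.
Capital: 0.36 × 13.9 = 5.004 pp.
Total hours worked: 0.64 × 4.5 = 2.88 pp.
TFP growth = 9.4 − 7.884 = 1.516%.

1.52%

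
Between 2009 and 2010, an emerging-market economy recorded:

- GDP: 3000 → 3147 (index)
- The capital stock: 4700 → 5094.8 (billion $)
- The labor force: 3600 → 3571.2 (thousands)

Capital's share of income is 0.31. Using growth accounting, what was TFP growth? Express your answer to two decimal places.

GDP growth = (3147 − 3000) / 3000 = 4.9%.
The capital stock growth = (5094.8 − 4700) / 4700 = 8.4%.
The labor force growth = (3571.2 − 3600) / 3600 = -0.8%.
Labor's share = 1 − 0.31 = 0.69.
The capital stock: 0.31 × 8.4 = 2.604 pp.
The labor force: 0.69 × (-0.8) = -0.552 pp.
TFP growth = 4.9 − 2.052 = 2.848%.

TFP grew 2.85%.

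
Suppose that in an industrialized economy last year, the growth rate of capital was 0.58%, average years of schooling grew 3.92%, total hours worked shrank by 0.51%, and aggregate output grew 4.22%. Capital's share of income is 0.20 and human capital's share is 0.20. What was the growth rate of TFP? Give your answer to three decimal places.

3.626%

Labor's share = 1 − 0.2 − 0.2 = 0.6.
Capital: 0.2 × 0.58 = 0.116 pp.
Average years of schooling: 0.2 × 3.92 = 0.784 pp.
Total hours worked: 0.6 × (-0.51) = -0.306 pp.
TFP growth = 4.22 − 0.594 = 3.626%.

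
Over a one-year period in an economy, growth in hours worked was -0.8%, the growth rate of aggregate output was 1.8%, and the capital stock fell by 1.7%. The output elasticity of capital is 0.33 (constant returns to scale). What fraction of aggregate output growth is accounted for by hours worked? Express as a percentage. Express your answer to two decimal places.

Hours worked accounted for -29.78% of growth.

Labor's share = 1 − 0.33 = 0.67.
Hours worked contributed 0.67 × (-0.8) = -0.536 pp.
Share of growth = -0.536 / 1.8 × 100 = -29.7778%.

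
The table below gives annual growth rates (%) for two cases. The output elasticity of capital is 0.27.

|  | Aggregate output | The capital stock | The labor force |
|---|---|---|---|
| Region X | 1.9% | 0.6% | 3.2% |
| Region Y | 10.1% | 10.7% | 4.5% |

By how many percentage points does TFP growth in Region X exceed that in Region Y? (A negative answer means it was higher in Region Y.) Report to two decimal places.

Labor's share = 1 − 0.27 = 0.73.
Region X: TFP = 1.9 − 0.162 − 2.336 = -0.598%.
Region Y: TFP = 10.1 − 2.889 − 3.285 = 3.926%.
Difference = -0.598 − (3.926) = -4.524 pp.

-4.52 percentage points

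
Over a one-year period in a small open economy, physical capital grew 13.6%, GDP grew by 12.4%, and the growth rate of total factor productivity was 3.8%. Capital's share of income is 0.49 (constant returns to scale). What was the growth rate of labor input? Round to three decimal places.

Labor's share = 1 − 0.49 = 0.51.
gY = gA + 0.49×13.6 + 0.51×g.
0.51×g = 12.4 − 3.8 − 6.664 = 1.936.
g = 1.936 / 0.51 = 3.79608%.

3.796%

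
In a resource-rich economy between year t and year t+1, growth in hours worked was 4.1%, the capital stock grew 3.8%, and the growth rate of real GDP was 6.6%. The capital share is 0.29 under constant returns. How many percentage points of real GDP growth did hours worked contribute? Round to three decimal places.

2.911

Labor's share = 1 − 0.29 = 0.71.
Contribution = share × growth = 0.71 × 4.1 = 2.911 pp.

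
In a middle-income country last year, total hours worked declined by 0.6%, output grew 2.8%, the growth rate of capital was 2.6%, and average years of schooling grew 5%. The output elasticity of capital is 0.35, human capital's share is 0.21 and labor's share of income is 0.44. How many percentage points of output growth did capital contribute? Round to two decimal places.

0.91

Contribution = share × growth = 0.35 × 2.6 = 0.91 pp.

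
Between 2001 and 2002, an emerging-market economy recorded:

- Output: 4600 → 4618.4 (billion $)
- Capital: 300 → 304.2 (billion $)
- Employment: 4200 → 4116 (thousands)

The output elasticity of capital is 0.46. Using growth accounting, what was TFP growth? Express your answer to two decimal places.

Output growth = (4618.4 − 4600) / 4600 = 0.4%.
Capital growth = (304.2 − 300) / 300 = 1.4%.
Employment growth = (4116 − 4200) / 4200 = -2%.
Labor's share = 1 − 0.46 = 0.54.
Capital: 0.46 × 1.4 = 0.644 pp.
Employment: 0.54 × (-2) = -1.08 pp.
TFP growth = 0.4 + 0.436 = 0.836%.

0.84%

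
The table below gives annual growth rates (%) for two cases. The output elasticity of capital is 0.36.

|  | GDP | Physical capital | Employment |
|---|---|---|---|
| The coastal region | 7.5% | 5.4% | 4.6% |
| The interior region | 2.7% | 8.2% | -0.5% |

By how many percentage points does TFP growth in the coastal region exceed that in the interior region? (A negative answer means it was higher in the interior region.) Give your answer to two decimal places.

Labor's share = 1 − 0.36 = 0.64.
The coastal region: TFP = 7.5 − 1.944 − 2.944 = 2.612%.
The interior region: TFP = 2.7 − 2.952 + 0.32 = 0.068%.
Difference = 2.612 − (0.068) = 2.544 pp.

2.54 percentage points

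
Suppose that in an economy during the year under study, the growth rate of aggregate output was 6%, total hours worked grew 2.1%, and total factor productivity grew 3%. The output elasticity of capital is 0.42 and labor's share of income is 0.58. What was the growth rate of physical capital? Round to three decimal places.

4.243%

Labor's share = 1 − 0.42 = 0.58.
gY = gA + 0.58×2.1 + 0.42×g.
0.42×g = 6 − 3 − 1.218 = 1.782.
g = 1.782 / 0.42 = 4.24286%.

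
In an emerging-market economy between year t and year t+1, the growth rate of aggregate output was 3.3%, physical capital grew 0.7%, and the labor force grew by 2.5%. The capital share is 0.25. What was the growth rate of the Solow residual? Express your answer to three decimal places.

Labor's share = 1 − 0.25 = 0.75.
Physical capital: 0.25 × 0.7 = 0.175 pp.
The labor force: 0.75 × 2.5 = 1.875 pp.
TFP growth = 3.3 − 2.05 = 1.25%.

The Solow residual growth was 1.250%.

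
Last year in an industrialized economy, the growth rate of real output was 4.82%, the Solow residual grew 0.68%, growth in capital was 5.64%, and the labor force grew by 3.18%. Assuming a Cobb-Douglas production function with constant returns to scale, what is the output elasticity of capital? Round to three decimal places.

The output elasticity of capital is 0.390.

gY = gA + α·gK + (1−α)·gL, so gY − gA − gL = α(gK − gL).
4.82 − 0.68 − 3.18 = α × (5.64 − 3.18).
0.96 = 2.46 α, so α = 0.39024.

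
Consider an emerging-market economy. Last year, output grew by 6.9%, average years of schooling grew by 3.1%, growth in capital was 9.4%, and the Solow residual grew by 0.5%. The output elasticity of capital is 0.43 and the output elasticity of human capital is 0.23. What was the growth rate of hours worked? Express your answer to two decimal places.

4.84%

Labor's share = 1 − 0.43 − 0.23 = 0.34.
gY = gA + 0.43×9.4 + 0.23×3.1 + 0.34×g.
0.34×g = 6.9 − 0.5 − 4.755 = 1.645.
g = 1.645 / 0.34 = 4.8382%.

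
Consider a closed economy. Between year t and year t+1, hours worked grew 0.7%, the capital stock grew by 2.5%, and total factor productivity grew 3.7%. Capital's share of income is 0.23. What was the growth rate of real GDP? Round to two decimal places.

Labor's share = 1 − 0.23 = 0.77.
The capital stock: 0.23 × 2.5 = 0.575 pp.
Hours worked: 0.77 × 0.7 = 0.539 pp.
Output growth = 3.7 + 1.114 = 4.814%.

Real GDP growth was 4.81%.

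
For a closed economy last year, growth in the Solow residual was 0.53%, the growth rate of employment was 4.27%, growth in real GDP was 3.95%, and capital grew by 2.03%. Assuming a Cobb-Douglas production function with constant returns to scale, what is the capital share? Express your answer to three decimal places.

α = 0.379

gY = gA + α·gK + (1−α)·gL, so gY − gA − gL = α(gK − gL).
3.95 − 0.53 − 4.27 = α × (2.03 − 4.27).
-0.85 = -2.24 α, so α = 0.37946.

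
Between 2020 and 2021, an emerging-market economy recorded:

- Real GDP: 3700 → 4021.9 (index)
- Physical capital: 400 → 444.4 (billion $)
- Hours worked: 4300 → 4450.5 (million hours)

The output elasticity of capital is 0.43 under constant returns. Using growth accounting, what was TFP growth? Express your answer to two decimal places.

TFP growth was 1.93%.

Real GDP growth = (4021.9 − 3700) / 3700 = 8.7%.
Physical capital growth = (444.4 − 400) / 400 = 11.1%.
Hours worked growth = (4450.5 − 4300) / 4300 = 3.5%.
Labor's share = 1 − 0.43 = 0.57.
Physical capital: 0.43 × 11.1 = 4.773 pp.
Hours worked: 0.57 × 3.5 = 1.995 pp.
TFP growth = 8.7 − 6.768 = 1.932%.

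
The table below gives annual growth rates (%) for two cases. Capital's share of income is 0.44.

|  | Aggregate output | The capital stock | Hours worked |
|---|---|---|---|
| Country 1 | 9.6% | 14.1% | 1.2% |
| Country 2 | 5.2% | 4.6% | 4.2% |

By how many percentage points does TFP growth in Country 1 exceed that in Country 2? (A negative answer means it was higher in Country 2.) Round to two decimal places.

1.90 percentage points

Labor's share = 1 − 0.44 = 0.56.
Country 1: TFP = 9.6 − 6.204 − 0.672 = 2.724%.
Country 2: TFP = 5.2 − 2.024 − 2.352 = 0.824%.
Difference = 2.724 − (0.824) = 1.9 pp.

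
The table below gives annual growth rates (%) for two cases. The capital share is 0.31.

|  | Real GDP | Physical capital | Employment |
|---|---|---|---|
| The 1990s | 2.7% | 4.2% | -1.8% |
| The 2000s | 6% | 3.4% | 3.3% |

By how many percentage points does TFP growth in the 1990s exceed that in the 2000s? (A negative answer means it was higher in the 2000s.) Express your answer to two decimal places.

-0.03 percentage points

Labor's share = 1 − 0.31 = 0.69.
The 1990s: TFP = 2.7 − 1.302 + 1.242 = 2.64%.
The 2000s: TFP = 6 − 1.054 − 2.277 = 2.669%.
Difference = 2.64 − (2.669) = -0.029 pp.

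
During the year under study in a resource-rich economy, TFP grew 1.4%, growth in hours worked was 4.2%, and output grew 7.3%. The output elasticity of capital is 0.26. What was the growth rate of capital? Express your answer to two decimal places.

10.74%

Labor's share = 1 − 0.26 = 0.74.
gY = gA + 0.74×4.2 + 0.26×g.
0.26×g = 7.3 − 1.4 − 3.108 = 2.792.
g = 2.792 / 0.26 = 10.7385%.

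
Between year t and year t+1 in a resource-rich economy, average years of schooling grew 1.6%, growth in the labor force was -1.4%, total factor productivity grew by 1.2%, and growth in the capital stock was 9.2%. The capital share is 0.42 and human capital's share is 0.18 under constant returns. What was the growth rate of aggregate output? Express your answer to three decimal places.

Labor's share = 1 − 0.42 − 0.18 = 0.4.
The capital stock: 0.42 × 9.2 = 3.864 pp.
Average years of schooling: 0.18 × 1.6 = 0.288 pp.
The labor force: 0.4 × (-1.4) = -0.56 pp.
Output growth = 1.2 + 3.592 = 4.792%.

Aggregate output grew 4.792%.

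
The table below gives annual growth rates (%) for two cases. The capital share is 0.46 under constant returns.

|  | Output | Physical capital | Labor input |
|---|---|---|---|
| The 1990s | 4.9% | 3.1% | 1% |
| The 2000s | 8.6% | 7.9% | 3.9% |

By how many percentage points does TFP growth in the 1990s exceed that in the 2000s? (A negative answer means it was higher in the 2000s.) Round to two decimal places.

Labor's share = 1 − 0.46 = 0.54.
The 1990s: TFP = 4.9 − 1.426 − 0.54 = 2.934%.
The 2000s: TFP = 8.6 − 3.634 − 2.106 = 2.86%.
Difference = 2.934 − (2.86) = 0.074 pp.

0.07 percentage points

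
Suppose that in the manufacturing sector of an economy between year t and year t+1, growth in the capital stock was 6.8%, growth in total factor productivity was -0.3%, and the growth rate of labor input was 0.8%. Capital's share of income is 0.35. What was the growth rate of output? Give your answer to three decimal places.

Labor's share = 1 − 0.35 = 0.65.
The capital stock: 0.35 × 6.8 = 2.38 pp.
Labor input: 0.65 × 0.8 = 0.52 pp.
Output growth = -0.3 + 2.9 = 2.6%.

2.600%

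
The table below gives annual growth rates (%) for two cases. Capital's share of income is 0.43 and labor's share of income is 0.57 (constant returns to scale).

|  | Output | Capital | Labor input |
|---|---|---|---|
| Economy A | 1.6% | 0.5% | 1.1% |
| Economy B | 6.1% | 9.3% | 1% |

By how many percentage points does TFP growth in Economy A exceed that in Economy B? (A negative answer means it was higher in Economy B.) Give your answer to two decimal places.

Labor's share = 1 − 0.43 = 0.57.
Economy A: TFP = 1.6 − 0.215 − 0.627 = 0.758%.
Economy B: TFP = 6.1 − 3.999 − 0.57 = 1.531%.
Difference = 0.758 − (1.531) = -0.773 pp.

-0.77 percentage points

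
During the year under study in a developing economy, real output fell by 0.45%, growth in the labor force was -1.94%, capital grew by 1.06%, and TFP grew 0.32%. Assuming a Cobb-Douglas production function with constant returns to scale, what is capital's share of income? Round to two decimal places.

gY = gA + α·gK + (1−α)·gL, so gY − gA − gL = α(gK − gL).
-0.45 − 0.32 + 1.94 = α × (1.06 − (-1.94)).
1.17 = 3 α, so α = 0.39.

0.39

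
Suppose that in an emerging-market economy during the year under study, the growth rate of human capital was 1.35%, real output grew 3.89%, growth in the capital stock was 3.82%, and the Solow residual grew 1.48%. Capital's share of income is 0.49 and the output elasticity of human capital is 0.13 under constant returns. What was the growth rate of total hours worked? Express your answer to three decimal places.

0.954%

Labor's share = 1 − 0.49 − 0.13 = 0.38.
gY = gA + 0.49×3.82 + 0.13×1.35 + 0.38×g.
0.38×g = 3.89 − 1.48 − 2.0473 = 0.3627.
g = 0.3627 / 0.38 = 0.95447%.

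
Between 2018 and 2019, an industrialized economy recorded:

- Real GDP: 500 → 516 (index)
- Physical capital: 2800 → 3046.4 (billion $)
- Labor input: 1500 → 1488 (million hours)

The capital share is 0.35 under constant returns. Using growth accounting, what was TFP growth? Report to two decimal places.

0.64%

Real GDP growth = (516 − 500) / 500 = 3.2%.
Physical capital growth = (3046.4 − 2800) / 2800 = 8.8%.
Labor input growth = (1488 − 1500) / 1500 = -0.8%.
Labor's share = 1 − 0.35 = 0.65.
Physical capital: 0.35 × 8.8 = 3.08 pp.
Labor input: 0.65 × (-0.8) = -0.52 pp.
TFP growth = 3.2 − 2.56 = 0.64%.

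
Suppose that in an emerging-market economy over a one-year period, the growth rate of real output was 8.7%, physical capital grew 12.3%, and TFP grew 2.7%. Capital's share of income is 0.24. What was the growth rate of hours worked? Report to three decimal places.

Hours worked grew 4.011%.

Labor's share = 1 − 0.24 = 0.76.
gY = gA + 0.24×12.3 + 0.76×g.
0.76×g = 8.7 − 2.7 − 2.952 = 3.048.
g = 3.048 / 0.76 = 4.01053%.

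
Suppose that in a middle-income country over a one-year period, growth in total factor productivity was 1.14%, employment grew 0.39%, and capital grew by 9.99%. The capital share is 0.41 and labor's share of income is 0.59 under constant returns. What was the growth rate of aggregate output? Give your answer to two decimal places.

Aggregate output growth was 5.47%.

Labor's share = 1 − 0.41 = 0.59.
Capital: 0.41 × 9.99 = 4.0959 pp.
Employment: 0.59 × 0.39 = 0.2301 pp.
Output growth = 1.14 + 4.326 = 5.466%.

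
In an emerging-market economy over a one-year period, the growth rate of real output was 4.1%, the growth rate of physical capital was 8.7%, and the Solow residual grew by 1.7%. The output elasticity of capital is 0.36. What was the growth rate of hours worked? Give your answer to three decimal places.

-1.144%

Labor's share = 1 − 0.36 = 0.64.
gY = gA + 0.36×8.7 + 0.64×g.
0.64×g = 4.1 − 1.7 − 3.132 = -0.732.
g = -0.732 / 0.64 = -1.14375%.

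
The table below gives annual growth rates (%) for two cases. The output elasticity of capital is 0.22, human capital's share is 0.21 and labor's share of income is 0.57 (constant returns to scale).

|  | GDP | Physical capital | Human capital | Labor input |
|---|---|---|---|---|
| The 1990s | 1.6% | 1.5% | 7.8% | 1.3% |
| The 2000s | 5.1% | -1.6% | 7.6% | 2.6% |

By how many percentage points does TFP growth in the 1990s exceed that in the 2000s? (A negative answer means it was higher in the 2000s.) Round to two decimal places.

Labor's share = 1 − 0.22 − 0.21 = 0.57.
The 1990s: TFP = 1.6 − 0.33 − 1.638 − 0.741 = -1.109%.
The 2000s: TFP = 5.1 + 0.352 − 1.596 − 1.482 = 2.374%.
Difference = -1.109 − (2.374) = -3.483 pp.

-3.48 percentage points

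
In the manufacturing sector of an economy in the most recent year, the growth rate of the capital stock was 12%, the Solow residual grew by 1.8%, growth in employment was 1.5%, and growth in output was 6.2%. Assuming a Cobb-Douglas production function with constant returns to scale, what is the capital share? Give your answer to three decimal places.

gY = gA + α·gK + (1−α)·gL, so gY − gA − gL = α(gK − gL).
6.2 − 1.8 − 1.5 = α × (12 − 1.5).
2.9 = 10.5 α, so α = 0.27619.

α = 0.276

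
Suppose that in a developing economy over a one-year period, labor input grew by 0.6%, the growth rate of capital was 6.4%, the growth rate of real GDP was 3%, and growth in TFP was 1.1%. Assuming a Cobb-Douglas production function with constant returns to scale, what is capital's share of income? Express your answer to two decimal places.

Capital's share of income is 0.22.

gY = gA + α·gK + (1−α)·gL, so gY − gA − gL = α(gK − gL).
3 − 1.1 − 0.6 = α × (6.4 − 0.6).
1.3 = 5.8 α, so α = 0.2241.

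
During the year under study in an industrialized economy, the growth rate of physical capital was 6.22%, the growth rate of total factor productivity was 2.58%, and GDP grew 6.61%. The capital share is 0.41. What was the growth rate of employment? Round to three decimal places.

Labor's share = 1 − 0.41 = 0.59.
gY = gA + 0.41×6.22 + 0.59×g.
0.59×g = 6.61 − 2.58 − 2.5502 = 1.4798.
g = 1.4798 / 0.59 = 2.50814%.

Employment growth was 2.508%.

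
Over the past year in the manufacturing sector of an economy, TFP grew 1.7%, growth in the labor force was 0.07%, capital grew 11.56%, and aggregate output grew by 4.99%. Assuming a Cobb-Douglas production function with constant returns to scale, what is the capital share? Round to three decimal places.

gY = gA + α·gK + (1−α)·gL, so gY − gA − gL = α(gK − gL).
4.99 − 1.7 − 0.07 = α × (11.56 − 0.07).
3.22 = 11.49 α, so α = 0.28024.

0.280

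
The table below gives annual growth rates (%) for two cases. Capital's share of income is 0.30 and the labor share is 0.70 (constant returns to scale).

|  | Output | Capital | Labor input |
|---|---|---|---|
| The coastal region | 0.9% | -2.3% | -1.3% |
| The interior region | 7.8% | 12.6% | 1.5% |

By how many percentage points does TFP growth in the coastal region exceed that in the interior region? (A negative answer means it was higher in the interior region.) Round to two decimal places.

-0.47 percentage points

Labor's share = 1 − 0.3 = 0.7.
The coastal region: TFP = 0.9 + 0.69 + 0.91 = 2.5%.
The interior region: TFP = 7.8 − 3.78 − 1.05 = 2.97%.
Difference = 2.5 − (2.97) = -0.47 pp.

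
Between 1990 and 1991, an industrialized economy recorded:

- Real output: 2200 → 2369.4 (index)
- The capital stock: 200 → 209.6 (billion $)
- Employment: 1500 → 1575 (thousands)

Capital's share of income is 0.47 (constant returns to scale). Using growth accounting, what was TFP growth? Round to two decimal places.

2.79%

Real output growth = (2369.4 − 2200) / 2200 = 7.7%.
The capital stock growth = (209.6 − 200) / 200 = 4.8%.
Employment growth = (1575 − 1500) / 1500 = 5%.
Labor's share = 1 − 0.47 = 0.53.
The capital stock: 0.47 × 4.8 = 2.256 pp.
Employment: 0.53 × 5 = 2.65 pp.
TFP growth = 7.7 − 4.906 = 2.794%.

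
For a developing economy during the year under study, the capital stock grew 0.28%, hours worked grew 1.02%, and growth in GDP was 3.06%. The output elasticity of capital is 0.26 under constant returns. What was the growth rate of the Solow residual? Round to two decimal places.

Labor's share = 1 − 0.26 = 0.74.
The capital stock: 0.26 × 0.28 = 0.0728 pp.
Hours worked: 0.74 × 1.02 = 0.7548 pp.
TFP growth = 3.06 − 0.8276 = 2.2324%.

2.23%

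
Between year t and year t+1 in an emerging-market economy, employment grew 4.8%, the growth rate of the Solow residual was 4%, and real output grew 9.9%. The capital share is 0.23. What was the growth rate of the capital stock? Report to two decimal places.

The capital stock grew 9.58%.

Labor's share = 1 − 0.23 = 0.77.
gY = gA + 0.77×4.8 + 0.23×g.
0.23×g = 9.9 − 4 − 3.696 = 2.204.
g = 2.204 / 0.23 = 9.5826%.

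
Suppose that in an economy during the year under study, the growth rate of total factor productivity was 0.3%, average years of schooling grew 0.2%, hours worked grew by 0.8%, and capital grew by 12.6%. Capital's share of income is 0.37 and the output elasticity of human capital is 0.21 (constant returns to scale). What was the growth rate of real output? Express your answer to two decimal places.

5.34%

Labor's share = 1 − 0.37 − 0.21 = 0.42.
Capital: 0.37 × 12.6 = 4.662 pp.
Average years of schooling: 0.21 × 0.2 = 0.042 pp.
Hours worked: 0.42 × 0.8 = 0.336 pp.
Output growth = 0.3 + 5.04 = 5.34%.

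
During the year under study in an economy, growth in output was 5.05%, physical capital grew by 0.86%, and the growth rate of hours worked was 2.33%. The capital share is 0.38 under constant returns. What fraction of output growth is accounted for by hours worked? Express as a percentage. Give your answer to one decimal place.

Hours worked accounted for 28.6% of growth.

Labor's share = 1 − 0.38 = 0.62.
Hours worked contributed 0.62 × 2.33 = 1.4446 pp.
Share of growth = 1.4446 / 5.05 × 100 = 28.606%.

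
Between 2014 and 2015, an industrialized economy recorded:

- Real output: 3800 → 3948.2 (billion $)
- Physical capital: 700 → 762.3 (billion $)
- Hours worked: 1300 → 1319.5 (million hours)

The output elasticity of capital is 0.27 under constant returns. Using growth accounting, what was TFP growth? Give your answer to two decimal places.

0.40%

Real output growth = (3948.2 − 3800) / 3800 = 3.9%.
Physical capital growth = (762.3 − 700) / 700 = 8.9%.
Hours worked growth = (1319.5 − 1300) / 1300 = 1.5%.
Labor's share = 1 − 0.27 = 0.73.
Physical capital: 0.27 × 8.9 = 2.403 pp.
Hours worked: 0.73 × 1.5 = 1.095 pp.
TFP growth = 3.9 − 3.498 = 0.402%.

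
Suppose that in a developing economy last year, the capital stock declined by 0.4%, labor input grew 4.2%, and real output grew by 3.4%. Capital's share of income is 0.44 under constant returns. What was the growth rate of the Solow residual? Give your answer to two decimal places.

Labor's share = 1 − 0.44 = 0.56.
The capital stock: 0.44 × (-0.4) = -0.176 pp.
Labor input: 0.56 × 4.2 = 2.352 pp.
TFP growth = 3.4 − 2.176 = 1.224%.

The Solow residual growth was 1.22%.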